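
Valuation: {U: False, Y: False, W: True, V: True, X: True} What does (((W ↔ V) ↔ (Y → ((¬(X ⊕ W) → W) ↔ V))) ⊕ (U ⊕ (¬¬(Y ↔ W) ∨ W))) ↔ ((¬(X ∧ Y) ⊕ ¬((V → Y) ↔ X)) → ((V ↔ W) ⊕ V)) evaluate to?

Substituting U=False, Y=False, W=True, V=True, X=True:
W ↔ V = True ↔ True = True
X ⊕ W = True ⊕ True = False
¬(X ⊕ W) = ¬False = True
¬(X ⊕ W) → W = True → True = True
(¬(X ⊕ W) → W) ↔ V = True ↔ True = True
Y → ((¬(X ⊕ W) → W) ↔ V) = False → True = True
(W ↔ V) ↔ (Y → ((¬(X ⊕ W) → W) ↔ V)) = True ↔ True = True
Y ↔ W = False ↔ True = False
¬(Y ↔ W) = ¬False = True
¬¬(Y ↔ W) = ¬True = False
¬¬(Y ↔ W) ∨ W = False ∨ True = True
U ⊕ (¬¬(Y ↔ W) ∨ W) = False ⊕ True = True
((W ↔ V) ↔ (Y → ((¬(X ⊕ W) → W) ↔ V))) ⊕ (U ⊕ (¬¬(Y ↔ W) ∨ W)) = True ⊕ True = False
X ∧ Y = True ∧ False = False
¬(X ∧ Y) = ¬False = True
V → Y = True → False = False
(V → Y) ↔ X = False ↔ True = False
¬((V → Y) ↔ X) = ¬False = True
¬(X ∧ Y) ⊕ ¬((V → Y) ↔ X) = True ⊕ True = False
V ↔ W = True ↔ True = True
(V ↔ W) ⊕ V = True ⊕ True = False
(¬(X ∧ Y) ⊕ ¬((V → Y) ↔ X)) → ((V ↔ W) ⊕ V) = False → False = True
(((W ↔ V) ↔ (Y → ((¬(X ⊕ W) → W) ↔ V))) ⊕ (U ⊕ (¬¬(Y ↔ W) ∨ W))) ↔ ((¬(X ∧ Y) ⊕ ¬((V → Y) ↔ X)) → ((V ↔ W) ⊕ V)) = False ↔ True = False

False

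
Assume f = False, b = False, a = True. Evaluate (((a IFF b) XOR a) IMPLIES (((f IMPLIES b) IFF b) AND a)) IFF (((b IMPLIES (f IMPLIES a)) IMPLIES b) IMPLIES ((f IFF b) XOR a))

a IFF b = True IFF False = False
(a IFF b) XOR a = False XOR True = True
f IMPLIES b = False IMPLIES False = True
(f IMPLIES b) IFF b = True IFF False = False
((f IMPLIES b) IFF b) AND a = False AND True = False
((a IFF b) XOR a) IMPLIES (((f IMPLIES b) IFF b) AND a) = True IMPLIES False = False
f IMPLIES a = False IMPLIES True = True
b IMPLIES (f IMPLIES a) = False IMPLIES True = True
(b IMPLIES (f IMPLIES a)) IMPLIES b = True IMPLIES False = False
f IFF b = False IFF False = True
(f IFF b) XOR a = True XOR True = False
((b IMPLIES (f IMPLIES a)) IMPLIES b) IMPLIES ((f IFF b) XOR a) = False IMPLIES False = True
(((a IFF b) XOR a) IMPLIES (((f IMPLIES b) IFF b) AND a)) IFF (((b IMPLIES (f IMPLIES a)) IMPLIES b) IMPLIES ((f IFF b) XOR a)) = False IFF True = False

False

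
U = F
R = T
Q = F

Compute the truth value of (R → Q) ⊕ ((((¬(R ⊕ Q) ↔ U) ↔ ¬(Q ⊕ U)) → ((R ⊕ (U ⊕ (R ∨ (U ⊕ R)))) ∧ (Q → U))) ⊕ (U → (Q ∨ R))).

Substituting U=F, R=T, Q=F:
R → Q = T → F = F
R ⊕ Q = T ⊕ F = T
¬(R ⊕ Q) = ¬T = F
¬(R ⊕ Q) ↔ U = F ↔ F = T
Q ⊕ U = F ⊕ F = F
¬(Q ⊕ U) = ¬F = T
(¬(R ⊕ Q) ↔ U) ↔ ¬(Q ⊕ U) = T ↔ T = T
U ⊕ R = F ⊕ T = T
R ∨ (U ⊕ R) = T ∨ T = T
U ⊕ (R ∨ (U ⊕ R)) = F ⊕ T = T
R ⊕ (U ⊕ (R ∨ (U ⊕ R))) = T ⊕ T = F
Q → U = F → F = T
(R ⊕ (U ⊕ (R ∨ (U ⊕ R)))) ∧ (Q → U) = F ∧ T = F
((¬(R ⊕ Q) ↔ U) ↔ ¬(Q ⊕ U)) → ((R ⊕ (U ⊕ (R ∨ (U ⊕ R)))) ∧ (Q → U)) = T → F = F
Q ∨ R = F ∨ T = T
U → (Q ∨ R) = F → T = T
(((¬(R ⊕ Q) ↔ U) ↔ ¬(Q ⊕ U)) → ((R ⊕ (U ⊕ (R ∨ (U ⊕ R)))) ∧ (Q → U))) ⊕ (U → (Q ∨ R)) = F ⊕ T = T
(R → Q) ⊕ ((((¬(R ⊕ Q) ↔ U) ↔ ¬(Q ⊕ U)) → ((R ⊕ (U ⊕ (R ∨ (U ⊕ R)))) ∧ (Q → U))) ⊕ (U → (Q ∨ R))) = F ⊕ T = T

T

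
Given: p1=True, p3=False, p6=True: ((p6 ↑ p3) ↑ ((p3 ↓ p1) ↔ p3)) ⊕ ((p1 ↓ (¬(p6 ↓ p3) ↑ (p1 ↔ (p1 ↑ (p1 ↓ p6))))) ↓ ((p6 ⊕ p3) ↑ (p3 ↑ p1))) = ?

True

p6 ↑ p3 = True ↑ False = True
p3 ↓ p1 = False ↓ True = False
(p3 ↓ p1) ↔ p3 = False ↔ False = True
(p6 ↑ p3) ↑ ((p3 ↓ p1) ↔ p3) = True ↑ True = False
p6 ↓ p3 = True ↓ False = False
¬(p6 ↓ p3) = ¬False = True
p1 ↓ p6 = True ↓ True = False
p1 ↑ (p1 ↓ p6) = True ↑ False = True
p1 ↔ (p1 ↑ (p1 ↓ p6)) = True ↔ True = True
¬(p6 ↓ p3) ↑ (p1 ↔ (p1 ↑ (p1 ↓ p6))) = True ↑ True = False
p1 ↓ (¬(p6 ↓ p3) ↑ (p1 ↔ (p1 ↑ (p1 ↓ p6)))) = True ↓ False = False
p6 ⊕ p3 = True ⊕ False = True
p3 ↑ p1 = False ↑ True = True
(p6 ⊕ p3) ↑ (p3 ↑ p1) = True ↑ True = False
(p1 ↓ (¬(p6 ↓ p3) ↑ (p1 ↔ (p1 ↑ (p1 ↓ p6))))) ↓ ((p6 ⊕ p3) ↑ (p3 ↑ p1)) = False ↓ False = True
((p6 ↑ p3) ↑ ((p3 ↓ p1) ↔ p3)) ⊕ ((p1 ↓ (¬(p6 ↓ p3) ↑ (p1 ↔ (p1 ↑ (p1 ↓ p6))))) ↓ ((p6 ⊕ p3) ↑ (p3 ↑ p1))) = False ⊕ True = True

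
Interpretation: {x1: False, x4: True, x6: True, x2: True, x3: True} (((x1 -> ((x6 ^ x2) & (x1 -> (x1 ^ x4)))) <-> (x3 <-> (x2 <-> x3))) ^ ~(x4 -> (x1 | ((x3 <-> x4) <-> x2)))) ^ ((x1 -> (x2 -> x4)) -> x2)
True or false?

x6 ^ x2 = True ^ True = False
x1 ^ x4 = False ^ True = True
x1 -> (x1 ^ x4) = False -> True = True
(x6 ^ x2) & (x1 -> (x1 ^ x4)) = False & True = False
x1 -> ((x6 ^ x2) & (x1 -> (x1 ^ x4))) = False -> False = True
x2 <-> x3 = True <-> True = True
x3 <-> (x2 <-> x3) = True <-> True = True
(x1 -> ((x6 ^ x2) & (x1 -> (x1 ^ x4)))) <-> (x3 <-> (x2 <-> x3)) = True <-> True = True
x3 <-> x4 = True <-> True = True
(x3 <-> x4) <-> x2 = True <-> True = True
x1 | ((x3 <-> x4) <-> x2) = False | True = True
x4 -> (x1 | ((x3 <-> x4) <-> x2)) = True -> True = True
~(x4 -> (x1 | ((x3 <-> x4) <-> x2))) = ~True = False
((x1 -> ((x6 ^ x2) & (x1 -> (x1 ^ x4)))) <-> (x3 <-> (x2 <-> x3))) ^ ~(x4 -> (x1 | ((x3 <-> x4) <-> x2))) = True ^ False = True
x2 -> x4 = True -> True = True
x1 -> (x2 -> x4) = False -> True = True
(x1 -> (x2 -> x4)) -> x2 = True -> True = True
(((x1 -> ((x6 ^ x2) & (x1 -> (x1 ^ x4)))) <-> (x3 <-> (x2 <-> x3))) ^ ~(x4 -> (x1 | ((x3 <-> x4) <-> x2)))) ^ ((x1 -> (x2 -> x4)) -> x2) = True ^ True = False

False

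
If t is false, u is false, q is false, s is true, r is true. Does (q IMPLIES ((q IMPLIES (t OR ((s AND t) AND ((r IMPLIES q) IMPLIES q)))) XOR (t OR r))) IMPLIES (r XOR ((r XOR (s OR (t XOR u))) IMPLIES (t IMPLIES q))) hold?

s AND t = True AND False = False
r IMPLIES q = True IMPLIES False = False
(r IMPLIES q) IMPLIES q = False IMPLIES False = True
(s AND t) AND ((r IMPLIES q) IMPLIES q) = False AND True = False
t OR ((s AND t) AND ((r IMPLIES q) IMPLIES q)) = False OR False = False
q IMPLIES (t OR ((s AND t) AND ((r IMPLIES q) IMPLIES q))) = False IMPLIES False = True
t OR r = False OR True = True
(q IMPLIES (t OR ((s AND t) AND ((r IMPLIES q) IMPLIES q)))) XOR (t OR r) = True XOR True = False
q IMPLIES ((q IMPLIES (t OR ((s AND t) AND ((r IMPLIES q) IMPLIES q)))) XOR (t OR r)) = False IMPLIES False = True
t XOR u = False XOR False = False
s OR (t XOR u) = True OR False = True
r XOR (s OR (t XOR u)) = True XOR True = False
t IMPLIES q = False IMPLIES False = True
(r XOR (s OR (t XOR u))) IMPLIES (t IMPLIES q) = False IMPLIES True = True
r XOR ((r XOR (s OR (t XOR u))) IMPLIES (t IMPLIES q)) = True XOR True = False
(q IMPLIES ((q IMPLIES (t OR ((s AND t) AND ((r IMPLIES q) IMPLIES q)))) XOR (t OR r))) IMPLIES (r XOR ((r XOR (s OR (t XOR u))) IMPLIES (t IMPLIES q))) = True IMPLIES False = False

False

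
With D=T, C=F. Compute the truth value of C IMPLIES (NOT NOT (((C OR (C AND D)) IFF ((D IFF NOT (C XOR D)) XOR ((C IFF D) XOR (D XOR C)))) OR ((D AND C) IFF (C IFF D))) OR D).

Substituting D=T, C=F:
C AND D = F AND T = F
C OR (C AND D) = F OR F = F
C XOR D = F XOR T = T
NOT (C XOR D) = NOT T = F
D IFF NOT (C XOR D) = T IFF F = F
C IFF D = F IFF T = F
D XOR C = T XOR F = T
(C IFF D) XOR (D XOR C) = F XOR T = T
(D IFF NOT (C XOR D)) XOR ((C IFF D) XOR (D XOR C)) = F XOR T = T
(C OR (C AND D)) IFF ((D IFF NOT (C XOR D)) XOR ((C IFF D) XOR (D XOR C))) = F IFF T = F
D AND C = T AND F = F
C IFF D = F IFF T = F
(D AND C) IFF (C IFF D) = F IFF F = T
((C OR (C AND D)) IFF ((D IFF NOT (C XOR D)) XOR ((C IFF D) XOR (D XOR C)))) OR ((D AND C) IFF (C IFF D)) = F OR T = T
NOT (((C OR (C AND D)) IFF ((D IFF NOT (C XOR D)) XOR ((C IFF D) XOR (D XOR C)))) OR ((D AND C) IFF (C IFF D))) = NOT T = F
NOT NOT (((C OR (C AND D)) IFF ((D IFF NOT (C XOR D)) XOR ((C IFF D) XOR (D XOR C)))) OR ((D AND C) IFF (C IFF D))) = NOT F = T
NOT NOT (((C OR (C AND D)) IFF ((D IFF NOT (C XOR D)) XOR ((C IFF D) XOR (D XOR C)))) OR ((D AND C) IFF (C IFF D))) OR D = T OR T = T
C IMPLIES (NOT NOT (((C OR (C AND D)) IFF ((D IFF NOT (C XOR D)) XOR ((C IFF D) XOR (D XOR C)))) OR ((D AND C) IFF (C IFF D))) OR D) = F IMPLIES T = T

T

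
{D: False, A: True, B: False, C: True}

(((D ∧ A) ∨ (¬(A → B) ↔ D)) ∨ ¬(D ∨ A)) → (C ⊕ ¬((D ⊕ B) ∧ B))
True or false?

True

D ∧ A = False ∧ True = False
A → B = True → False = False
¬(A → B) = ¬False = True
¬(A → B) ↔ D = True ↔ False = False
(D ∧ A) ∨ (¬(A → B) ↔ D) = False ∨ False = False
D ∨ A = False ∨ True = True
¬(D ∨ A) = ¬True = False
((D ∧ A) ∨ (¬(A → B) ↔ D)) ∨ ¬(D ∨ A) = False ∨ False = False
D ⊕ B = False ⊕ False = False
(D ⊕ B) ∧ B = False ∧ False = False
¬((D ⊕ B) ∧ B) = ¬False = True
C ⊕ ¬((D ⊕ B) ∧ B) = True ⊕ True = False
(((D ∧ A) ∨ (¬(A → B) ↔ D)) ∨ ¬(D ∨ A)) → (C ⊕ ¬((D ⊕ B) ∧ B)) = False → False = True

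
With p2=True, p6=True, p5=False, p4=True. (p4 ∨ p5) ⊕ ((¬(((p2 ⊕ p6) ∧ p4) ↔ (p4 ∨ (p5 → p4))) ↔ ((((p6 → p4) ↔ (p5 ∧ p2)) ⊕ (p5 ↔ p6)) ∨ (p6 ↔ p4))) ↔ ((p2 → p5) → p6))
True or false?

Substituting p2=True, p6=True, p5=False, p4=True:
p4 ∨ p5 = True ∨ False = True
p2 ⊕ p6 = True ⊕ True = False
(p2 ⊕ p6) ∧ p4 = False ∧ True = False
p5 → p4 = False → True = True
p4 ∨ (p5 → p4) = True ∨ True = True
((p2 ⊕ p6) ∧ p4) ↔ (p4 ∨ (p5 → p4)) = False ↔ True = False
¬(((p2 ⊕ p6) ∧ p4) ↔ (p4 ∨ (p5 → p4))) = ¬False = True
p6 → p4 = True → True = True
p5 ∧ p2 = False ∧ True = False
(p6 → p4) ↔ (p5 ∧ p2) = True ↔ False = False
p5 ↔ p6 = False ↔ True = False
((p6 → p4) ↔ (p5 ∧ p2)) ⊕ (p5 ↔ p6) = False ⊕ False = False
p6 ↔ p4 = True ↔ True = True
(((p6 → p4) ↔ (p5 ∧ p2)) ⊕ (p5 ↔ p6)) ∨ (p6 ↔ p4) = False ∨ True = True
¬(((p2 ⊕ p6) ∧ p4) ↔ (p4 ∨ (p5 → p4))) ↔ ((((p6 → p4) ↔ (p5 ∧ p2)) ⊕ (p5 ↔ p6)) ∨ (p6 ↔ p4)) = True ↔ True = True
p2 → p5 = True → False = False
(p2 → p5) → p6 = False → True = True
(¬(((p2 ⊕ p6) ∧ p4) ↔ (p4 ∨ (p5 → p4))) ↔ ((((p6 → p4) ↔ (p5 ∧ p2)) ⊕ (p5 ↔ p6)) ∨ (p6 ↔ p4))) ↔ ((p2 → p5) → p6) = True ↔ True = True
(p4 ∨ p5) ⊕ ((¬(((p2 ⊕ p6) ∧ p4) ↔ (p4 ∨ (p5 → p4))) ↔ ((((p6 → p4) ↔ (p5 ∧ p2)) ⊕ (p5 ↔ p6)) ∨ (p6 ↔ p4))) ↔ ((p2 → p5) → p6)) = True ⊕ True = False

False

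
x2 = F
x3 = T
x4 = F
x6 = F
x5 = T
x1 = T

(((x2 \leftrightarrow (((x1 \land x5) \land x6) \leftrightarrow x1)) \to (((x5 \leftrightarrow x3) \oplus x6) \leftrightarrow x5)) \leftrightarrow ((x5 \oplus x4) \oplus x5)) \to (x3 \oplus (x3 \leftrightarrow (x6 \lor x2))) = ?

x1 \land x5 = T \land T = T
(x1 \land x5) \land x6 = T \land F = F
((x1 \land x5) \land x6) \leftrightarrow x1 = F \leftrightarrow T = F
x2 \leftrightarrow (((x1 \land x5) \land x6) \leftrightarrow x1) = F \leftrightarrow F = T
x5 \leftrightarrow x3 = T \leftrightarrow T = T
(x5 \leftrightarrow x3) \oplus x6 = T \oplus F = T
((x5 \leftrightarrow x3) \oplus x6) \leftrightarrow x5 = T \leftrightarrow T = T
(x2 \leftrightarrow (((x1 \land x5) \land x6) \leftrightarrow x1)) \to (((x5 \leftrightarrow x3) \oplus x6) \leftrightarrow x5) = T \to T = T
x5 \oplus x4 = T \oplus F = T
(x5 \oplus x4) \oplus x5 = T \oplus T = F
((x2 \leftrightarrow (((x1 \land x5) \land x6) \leftrightarrow x1)) \to (((x5 \leftrightarrow x3) \oplus x6) \leftrightarrow x5)) \leftrightarrow ((x5 \oplus x4) \oplus x5) = T \leftrightarrow F = F
x6 \lor x2 = F \lor F = F
x3 \leftrightarrow (x6 \lor x2) = T \leftrightarrow F = F
x3 \oplus (x3 \leftrightarrow (x6 \lor x2)) = T \oplus F = T
(((x2 \leftrightarrow (((x1 \land x5) \land x6) \leftrightarrow x1)) \to (((x5 \leftrightarrow x3) \oplus x6) \leftrightarrow x5)) \leftrightarrow ((x5 \oplus x4) \oplus x5)) \to (x3 \oplus (x3 \leftrightarrow (x6 \lor x2))) = F \to T = T

T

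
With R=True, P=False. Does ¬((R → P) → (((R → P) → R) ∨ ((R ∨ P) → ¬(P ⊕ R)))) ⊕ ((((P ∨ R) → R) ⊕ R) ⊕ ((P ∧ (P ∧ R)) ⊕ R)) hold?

R → P = True → False = False
R → P = True → False = False
(R → P) → R = False → True = True
R ∨ P = True ∨ False = True
P ⊕ R = False ⊕ True = True
¬(P ⊕ R) = ¬True = False
(R ∨ P) → ¬(P ⊕ R) = True → False = False
((R → P) → R) ∨ ((R ∨ P) → ¬(P ⊕ R)) = True ∨ False = True
(R → P) → (((R → P) → R) ∨ ((R ∨ P) → ¬(P ⊕ R))) = False → True = True
¬((R → P) → (((R → P) → R) ∨ ((R ∨ P) → ¬(P ⊕ R)))) = ¬True = False
P ∨ R = False ∨ True = True
(P ∨ R) → R = True → True = True
((P ∨ R) → R) ⊕ R = True ⊕ True = False
P ∧ R = False ∧ True = False
P ∧ (P ∧ R) = False ∧ False = False
(P ∧ (P ∧ R)) ⊕ R = False ⊕ True = True
(((P ∨ R) → R) ⊕ R) ⊕ ((P ∧ (P ∧ R)) ⊕ R) = False ⊕ True = True
¬((R → P) → (((R → P) → R) ∨ ((R ∨ P) → ¬(P ⊕ R)))) ⊕ ((((P ∨ R) → R) ⊕ R) ⊕ ((P ∧ (P ∧ R)) ⊕ R)) = False ⊕ True = True

True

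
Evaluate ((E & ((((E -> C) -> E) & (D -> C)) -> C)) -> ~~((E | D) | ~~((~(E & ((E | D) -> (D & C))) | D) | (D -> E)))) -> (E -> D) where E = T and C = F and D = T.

T

E -> C = T -> F = F
(E -> C) -> E = F -> T = T
D -> C = T -> F = F
((E -> C) -> E) & (D -> C) = T & F = F
(((E -> C) -> E) & (D -> C)) -> C = F -> F = T
E & ((((E -> C) -> E) & (D -> C)) -> C) = T & T = T
E | D = T | T = T
E | D = T | T = T
D & C = T & F = F
(E | D) -> (D & C) = T -> F = F
E & ((E | D) -> (D & C)) = T & F = F
~(E & ((E | D) -> (D & C))) = ~F = T
~(E & ((E | D) -> (D & C))) | D = T | T = T
D -> E = T -> T = T
(~(E & ((E | D) -> (D & C))) | D) | (D -> E) = T | T = T
~((~(E & ((E | D) -> (D & C))) | D) | (D -> E)) = ~T = F
~~((~(E & ((E | D) -> (D & C))) | D) | (D -> E)) = ~F = T
(E | D) | ~~((~(E & ((E | D) -> (D & C))) | D) | (D -> E)) = T | T = T
~((E | D) | ~~((~(E & ((E | D) -> (D & C))) | D) | (D -> E))) = ~T = F
~~((E | D) | ~~((~(E & ((E | D) -> (D & C))) | D) | (D -> E))) = ~F = T
(E & ((((E -> C) -> E) & (D -> C)) -> C)) -> ~~((E | D) | ~~((~(E & ((E | D) -> (D & C))) | D) | (D -> E))) = T -> T = T
E -> D = T -> T = T
((E & ((((E -> C) -> E) & (D -> C)) -> C)) -> ~~((E | D) | ~~((~(E & ((E | D) -> (D & C))) | D) | (D -> E)))) -> (E -> D) = T -> T = T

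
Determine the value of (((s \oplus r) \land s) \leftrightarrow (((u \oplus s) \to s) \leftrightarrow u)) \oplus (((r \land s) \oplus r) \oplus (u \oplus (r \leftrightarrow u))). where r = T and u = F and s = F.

F

s \oplus r = F \oplus T = T
(s \oplus r) \land s = T \land F = F
u \oplus s = F \oplus F = F
(u \oplus s) \to s = F \to F = T
((u \oplus s) \to s) \leftrightarrow u = T \leftrightarrow F = F
((s \oplus r) \land s) \leftrightarrow (((u \oplus s) \to s) \leftrightarrow u) = F \leftrightarrow F = T
r \land s = T \land F = F
(r \land s) \oplus r = F \oplus T = T
r \leftrightarrow u = T \leftrightarrow F = F
u \oplus (r \leftrightarrow u) = F \oplus F = F
((r \land s) \oplus r) \oplus (u \oplus (r \leftrightarrow u)) = T \oplus F = T
(((s \oplus r) \land s) \leftrightarrow (((u \oplus s) \to s) \leftrightarrow u)) \oplus (((r \land s) \oplus r) \oplus (u \oplus (r \leftrightarrow u))) = T \oplus T = F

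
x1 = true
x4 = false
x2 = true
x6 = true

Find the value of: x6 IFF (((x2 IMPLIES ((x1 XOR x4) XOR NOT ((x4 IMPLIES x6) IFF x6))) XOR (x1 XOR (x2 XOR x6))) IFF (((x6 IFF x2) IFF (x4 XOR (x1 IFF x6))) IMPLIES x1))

x1 XOR x4 = true XOR false = true
x4 IMPLIES x6 = false IMPLIES true = true
(x4 IMPLIES x6) IFF x6 = true IFF true = true
NOT ((x4 IMPLIES x6) IFF x6) = NOT true = false
(x1 XOR x4) XOR NOT ((x4 IMPLIES x6) IFF x6) = true XOR false = true
x2 IMPLIES ((x1 XOR x4) XOR NOT ((x4 IMPLIES x6) IFF x6)) = true IMPLIES true = true
x2 XOR x6 = true XOR true = false
x1 XOR (x2 XOR x6) = true XOR false = true
(x2 IMPLIES ((x1 XOR x4) XOR NOT ((x4 IMPLIES x6) IFF x6))) XOR (x1 XOR (x2 XOR x6)) = true XOR true = false
x6 IFF x2 = true IFF true = true
x1 IFF x6 = true IFF true = true
x4 XOR (x1 IFF x6) = false XOR true = true
(x6 IFF x2) IFF (x4 XOR (x1 IFF x6)) = true IFF true = true
((x6 IFF x2) IFF (x4 XOR (x1 IFF x6))) IMPLIES x1 = true IMPLIES true = true
((x2 IMPLIES ((x1 XOR x4) XOR NOT ((x4 IMPLIES x6) IFF x6))) XOR (x1 XOR (x2 XOR x6))) IFF (((x6 IFF x2) IFF (x4 XOR (x1 IFF x6))) IMPLIES x1) = false IFF true = false
x6 IFF (((x2 IMPLIES ((x1 XOR x4) XOR NOT ((x4 IMPLIES x6) IFF x6))) XOR (x1 XOR (x2 XOR x6))) IFF (((x6 IFF x2) IFF (x4 XOR (x1 IFF x6))) IMPLIES x1)) = true IFF false = false

false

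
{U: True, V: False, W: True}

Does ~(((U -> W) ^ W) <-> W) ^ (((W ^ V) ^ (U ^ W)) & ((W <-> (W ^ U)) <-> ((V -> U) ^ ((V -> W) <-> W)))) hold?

Substituting U=True, V=False, W=True:
U -> W = True -> True = True
(U -> W) ^ W = True ^ True = False
((U -> W) ^ W) <-> W = False <-> True = False
~(((U -> W) ^ W) <-> W) = ~False = True
W ^ V = True ^ False = True
U ^ W = True ^ True = False
(W ^ V) ^ (U ^ W) = True ^ False = True
W ^ U = True ^ True = False
W <-> (W ^ U) = True <-> False = False
V -> U = False -> True = True
V -> W = False -> True = True
(V -> W) <-> W = True <-> True = True
(V -> U) ^ ((V -> W) <-> W) = True ^ True = False
(W <-> (W ^ U)) <-> ((V -> U) ^ ((V -> W) <-> W)) = False <-> False = True
((W ^ V) ^ (U ^ W)) & ((W <-> (W ^ U)) <-> ((V -> U) ^ ((V -> W) <-> W))) = True & True = True
~(((U -> W) ^ W) <-> W) ^ (((W ^ V) ^ (U ^ W)) & ((W <-> (W ^ U)) <-> ((V -> U) ^ ((V -> W) <-> W)))) = True ^ True = False

False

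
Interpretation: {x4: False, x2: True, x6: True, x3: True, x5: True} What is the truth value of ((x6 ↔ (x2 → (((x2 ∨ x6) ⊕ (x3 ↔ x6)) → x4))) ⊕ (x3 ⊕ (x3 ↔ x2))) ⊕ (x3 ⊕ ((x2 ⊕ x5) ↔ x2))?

x2 ∨ x6 = True ∨ True = True
x3 ↔ x6 = True ↔ True = True
(x2 ∨ x6) ⊕ (x3 ↔ x6) = True ⊕ True = False
((x2 ∨ x6) ⊕ (x3 ↔ x6)) → x4 = False → False = True
x2 → (((x2 ∨ x6) ⊕ (x3 ↔ x6)) → x4) = True → True = True
x6 ↔ (x2 → (((x2 ∨ x6) ⊕ (x3 ↔ x6)) → x4)) = True ↔ True = True
x3 ↔ x2 = True ↔ True = True
x3 ⊕ (x3 ↔ x2) = True ⊕ True = False
(x6 ↔ (x2 → (((x2 ∨ x6) ⊕ (x3 ↔ x6)) → x4))) ⊕ (x3 ⊕ (x3 ↔ x2)) = True ⊕ False = True
x2 ⊕ x5 = True ⊕ True = False
(x2 ⊕ x5) ↔ x2 = False ↔ True = False
x3 ⊕ ((x2 ⊕ x5) ↔ x2) = True ⊕ False = True
((x6 ↔ (x2 → (((x2 ∨ x6) ⊕ (x3 ↔ x6)) → x4))) ⊕ (x3 ⊕ (x3 ↔ x2))) ⊕ (x3 ⊕ ((x2 ⊕ x5) ↔ x2)) = True ⊕ True = False

False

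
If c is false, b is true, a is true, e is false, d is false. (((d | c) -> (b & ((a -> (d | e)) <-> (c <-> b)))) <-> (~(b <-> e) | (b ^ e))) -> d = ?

d | c = F | F = F
d | e = F | F = F
a -> (d | e) = T -> F = F
c <-> b = F <-> T = F
(a -> (d | e)) <-> (c <-> b) = F <-> F = T
b & ((a -> (d | e)) <-> (c <-> b)) = T & T = T
(d | c) -> (b & ((a -> (d | e)) <-> (c <-> b))) = F -> T = T
b <-> e = T <-> F = F
~(b <-> e) = ~F = T
b ^ e = T ^ F = T
~(b <-> e) | (b ^ e) = T | T = T
((d | c) -> (b & ((a -> (d | e)) <-> (c <-> b)))) <-> (~(b <-> e) | (b ^ e)) = T <-> T = T
(((d | c) -> (b & ((a -> (d | e)) <-> (c <-> b)))) <-> (~(b <-> e) | (b ^ e))) -> d = T -> F = F

F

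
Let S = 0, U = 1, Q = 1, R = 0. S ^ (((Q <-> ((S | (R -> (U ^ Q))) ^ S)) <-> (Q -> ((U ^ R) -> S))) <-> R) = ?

U ^ Q = 1 ^ 1 = 0
R -> (U ^ Q) = 0 -> 0 = 1
S | (R -> (U ^ Q)) = 0 | 1 = 1
(S | (R -> (U ^ Q))) ^ S = 1 ^ 0 = 1
Q <-> ((S | (R -> (U ^ Q))) ^ S) = 1 <-> 1 = 1
U ^ R = 1 ^ 0 = 1
(U ^ R) -> S = 1 -> 0 = 0
Q -> ((U ^ R) -> S) = 1 -> 0 = 0
(Q <-> ((S | (R -> (U ^ Q))) ^ S)) <-> (Q -> ((U ^ R) -> S)) = 1 <-> 0 = 0
((Q <-> ((S | (R -> (U ^ Q))) ^ S)) <-> (Q -> ((U ^ R) -> S))) <-> R = 0 <-> 0 = 1
S ^ (((Q <-> ((S | (R -> (U ^ Q))) ^ S)) <-> (Q -> ((U ^ R) -> S))) <-> R) = 0 ^ 1 = 1

1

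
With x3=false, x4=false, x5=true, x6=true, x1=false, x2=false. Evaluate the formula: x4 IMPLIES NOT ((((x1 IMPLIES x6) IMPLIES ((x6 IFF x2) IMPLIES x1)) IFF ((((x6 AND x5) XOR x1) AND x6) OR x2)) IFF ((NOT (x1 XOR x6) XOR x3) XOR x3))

true

x1 IMPLIES x6 = false IMPLIES true = true
x6 IFF x2 = true IFF false = false
(x6 IFF x2) IMPLIES x1 = false IMPLIES false = true
(x1 IMPLIES x6) IMPLIES ((x6 IFF x2) IMPLIES x1) = true IMPLIES true = true
x6 AND x5 = true AND true = true
(x6 AND x5) XOR x1 = true XOR false = true
((x6 AND x5) XOR x1) AND x6 = true AND true = true
(((x6 AND x5) XOR x1) AND x6) OR x2 = true OR false = true
((x1 IMPLIES x6) IMPLIES ((x6 IFF x2) IMPLIES x1)) IFF ((((x6 AND x5) XOR x1) AND x6) OR x2) = true IFF true = true
x1 XOR x6 = false XOR true = true
NOT (x1 XOR x6) = NOT true = false
NOT (x1 XOR x6) XOR x3 = false XOR false = false
(NOT (x1 XOR x6) XOR x3) XOR x3 = false XOR false = false
(((x1 IMPLIES x6) IMPLIES ((x6 IFF x2) IMPLIES x1)) IFF ((((x6 AND x5) XOR x1) AND x6) OR x2)) IFF ((NOT (x1 XOR x6) XOR x3) XOR x3) = true IFF false = false
NOT ((((x1 IMPLIES x6) IMPLIES ((x6 IFF x2) IMPLIES x1)) IFF ((((x6 AND x5) XOR x1) AND x6) OR x2)) IFF ((NOT (x1 XOR x6) XOR x3) XOR x3)) = NOT false = true
x4 IMPLIES NOT ((((x1 IMPLIES x6) IMPLIES ((x6 IFF x2) IMPLIES x1)) IFF ((((x6 AND x5) XOR x1) AND x6) OR x2)) IFF ((NOT (x1 XOR x6) XOR x3) XOR x3)) = false IMPLIES true = true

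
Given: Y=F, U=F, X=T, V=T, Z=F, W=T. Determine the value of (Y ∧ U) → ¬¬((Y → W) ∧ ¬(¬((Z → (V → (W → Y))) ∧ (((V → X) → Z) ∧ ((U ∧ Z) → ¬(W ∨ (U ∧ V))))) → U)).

T

Substituting Y=F, U=F, X=T, V=T, Z=F, W=T:
Y ∧ U = F ∧ F = F
Y → W = F → T = T
W → Y = T → F = F
V → (W → Y) = T → F = F
Z → (V → (W → Y)) = F → F = T
V → X = T → T = T
(V → X) → Z = T → F = F
U ∧ Z = F ∧ F = F
U ∧ V = F ∧ T = F
W ∨ (U ∧ V) = T ∨ F = T
¬(W ∨ (U ∧ V)) = ¬T = F
(U ∧ Z) → ¬(W ∨ (U ∧ V)) = F → F = T
((V → X) → Z) ∧ ((U ∧ Z) → ¬(W ∨ (U ∧ V))) = F ∧ T = F
(Z → (V → (W → Y))) ∧ (((V → X) → Z) ∧ ((U ∧ Z) → ¬(W ∨ (U ∧ V)))) = T ∧ F = F
¬((Z → (V → (W → Y))) ∧ (((V → X) → Z) ∧ ((U ∧ Z) → ¬(W ∨ (U ∧ V))))) = ¬F = T
¬((Z → (V → (W → Y))) ∧ (((V → X) → Z) ∧ ((U ∧ Z) → ¬(W ∨ (U ∧ V))))) → U = T → F = F
¬(¬((Z → (V → (W → Y))) ∧ (((V → X) → Z) ∧ ((U ∧ Z) → ¬(W ∨ (U ∧ V))))) → U) = ¬F = T
(Y → W) ∧ ¬(¬((Z → (V → (W → Y))) ∧ (((V → X) → Z) ∧ ((U ∧ Z) → ¬(W ∨ (U ∧ V))))) → U) = T ∧ T = T
¬((Y → W) ∧ ¬(¬((Z → (V → (W → Y))) ∧ (((V → X) → Z) ∧ ((U ∧ Z) → ¬(W ∨ (U ∧ V))))) → U)) = ¬T = F
¬¬((Y → W) ∧ ¬(¬((Z → (V → (W → Y))) ∧ (((V → X) → Z) ∧ ((U ∧ Z) → ¬(W ∨ (U ∧ V))))) → U)) = ¬F = T
(Y ∧ U) → ¬¬((Y → W) ∧ ¬(¬((Z → (V → (W → Y))) ∧ (((V → X) → Z) ∧ ((U ∧ Z) → ¬(W ∨ (U ∧ V))))) → U)) = F → T = T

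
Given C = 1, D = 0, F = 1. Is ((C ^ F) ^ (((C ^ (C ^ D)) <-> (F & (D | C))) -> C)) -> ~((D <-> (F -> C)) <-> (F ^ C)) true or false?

C ^ F = 1 ^ 1 = 0
C ^ D = 1 ^ 0 = 1
C ^ (C ^ D) = 1 ^ 1 = 0
D | C = 0 | 1 = 1
F & (D | C) = 1 & 1 = 1
(C ^ (C ^ D)) <-> (F & (D | C)) = 0 <-> 1 = 0
((C ^ (C ^ D)) <-> (F & (D | C))) -> C = 0 -> 1 = 1
(C ^ F) ^ (((C ^ (C ^ D)) <-> (F & (D | C))) -> C) = 0 ^ 1 = 1
F -> C = 1 -> 1 = 1
D <-> (F -> C) = 0 <-> 1 = 0
F ^ C = 1 ^ 1 = 0
(D <-> (F -> C)) <-> (F ^ C) = 0 <-> 0 = 1
~((D <-> (F -> C)) <-> (F ^ C)) = ~1 = 0
((C ^ F) ^ (((C ^ (C ^ D)) <-> (F & (D | C))) -> C)) -> ~((D <-> (F -> C)) <-> (F ^ C)) = 1 -> 0 = 0

0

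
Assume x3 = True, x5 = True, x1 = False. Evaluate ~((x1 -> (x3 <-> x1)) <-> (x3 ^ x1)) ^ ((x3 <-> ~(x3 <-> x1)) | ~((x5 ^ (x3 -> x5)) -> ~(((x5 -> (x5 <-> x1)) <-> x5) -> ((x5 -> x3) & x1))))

True

x3 <-> x1 = True <-> False = False
x1 -> (x3 <-> x1) = False -> False = True
x3 ^ x1 = True ^ False = True
(x1 -> (x3 <-> x1)) <-> (x3 ^ x1) = True <-> True = True
~((x1 -> (x3 <-> x1)) <-> (x3 ^ x1)) = ~True = False
x3 <-> x1 = True <-> False = False
~(x3 <-> x1) = ~False = True
x3 <-> ~(x3 <-> x1) = True <-> True = True
x3 -> x5 = True -> True = True
x5 ^ (x3 -> x5) = True ^ True = False
x5 <-> x1 = True <-> False = False
x5 -> (x5 <-> x1) = True -> False = False
(x5 -> (x5 <-> x1)) <-> x5 = False <-> True = False
x5 -> x3 = True -> True = True
(x5 -> x3) & x1 = True & False = False
((x5 -> (x5 <-> x1)) <-> x5) -> ((x5 -> x3) & x1) = False -> False = True
~(((x5 -> (x5 <-> x1)) <-> x5) -> ((x5 -> x3) & x1)) = ~True = False
(x5 ^ (x3 -> x5)) -> ~(((x5 -> (x5 <-> x1)) <-> x5) -> ((x5 -> x3) & x1)) = False -> False = True
~((x5 ^ (x3 -> x5)) -> ~(((x5 -> (x5 <-> x1)) <-> x5) -> ((x5 -> x3) & x1))) = ~True = False
(x3 <-> ~(x3 <-> x1)) | ~((x5 ^ (x3 -> x5)) -> ~(((x5 -> (x5 <-> x1)) <-> x5) -> ((x5 -> x3) & x1))) = True | False = True
~((x1 -> (x3 <-> x1)) <-> (x3 ^ x1)) ^ ((x3 <-> ~(x3 <-> x1)) | ~((x5 ^ (x3 -> x5)) -> ~(((x5 -> (x5 <-> x1)) <-> x5) -> ((x5 -> x3) & x1)))) = False ^ True = True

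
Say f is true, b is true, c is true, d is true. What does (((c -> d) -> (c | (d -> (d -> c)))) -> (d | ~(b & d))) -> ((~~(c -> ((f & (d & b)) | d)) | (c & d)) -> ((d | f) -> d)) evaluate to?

True

Substituting f=True, b=True, c=True, d=True:
c -> d = True -> True = True
d -> c = True -> True = True
d -> (d -> c) = True -> True = True
c | (d -> (d -> c)) = True | True = True
(c -> d) -> (c | (d -> (d -> c))) = True -> True = True
b & d = True & True = True
~(b & d) = ~True = False
d | ~(b & d) = True | False = True
((c -> d) -> (c | (d -> (d -> c)))) -> (d | ~(b & d)) = True -> True = True
d & b = True & True = True
f & (d & b) = True & True = True
(f & (d & b)) | d = True | True = True
c -> ((f & (d & b)) | d) = True -> True = True
~(c -> ((f & (d & b)) | d)) = ~True = False
~~(c -> ((f & (d & b)) | d)) = ~False = True
c & d = True & True = True
~~(c -> ((f & (d & b)) | d)) | (c & d) = True | True = True
d | f = True | True = True
(d | f) -> d = True -> True = True
(~~(c -> ((f & (d & b)) | d)) | (c & d)) -> ((d | f) -> d) = True -> True = True
(((c -> d) -> (c | (d -> (d -> c)))) -> (d | ~(b & d))) -> ((~~(c -> ((f & (d & b)) | d)) | (c & d)) -> ((d | f) -> d)) = True -> True = True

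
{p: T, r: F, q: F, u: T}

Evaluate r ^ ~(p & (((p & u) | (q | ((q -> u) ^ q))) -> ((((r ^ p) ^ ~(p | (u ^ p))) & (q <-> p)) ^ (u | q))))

F

p & u = T & T = T
q -> u = F -> T = T
(q -> u) ^ q = T ^ F = T
q | ((q -> u) ^ q) = F | T = T
(p & u) | (q | ((q -> u) ^ q)) = T | T = T
r ^ p = F ^ T = T
u ^ p = T ^ T = F
p | (u ^ p) = T | F = T
~(p | (u ^ p)) = ~T = F
(r ^ p) ^ ~(p | (u ^ p)) = T ^ F = T
q <-> p = F <-> T = F
((r ^ p) ^ ~(p | (u ^ p))) & (q <-> p) = T & F = F
u | q = T | F = T
(((r ^ p) ^ ~(p | (u ^ p))) & (q <-> p)) ^ (u | q) = F ^ T = T
((p & u) | (q | ((q -> u) ^ q))) -> ((((r ^ p) ^ ~(p | (u ^ p))) & (q <-> p)) ^ (u | q)) = T -> T = T
p & (((p & u) | (q | ((q -> u) ^ q))) -> ((((r ^ p) ^ ~(p | (u ^ p))) & (q <-> p)) ^ (u | q))) = T & T = T
~(p & (((p & u) | (q | ((q -> u) ^ q))) -> ((((r ^ p) ^ ~(p | (u ^ p))) & (q <-> p)) ^ (u | q)))) = ~T = F
r ^ ~(p & (((p & u) | (q | ((q -> u) ^ q))) -> ((((r ^ p) ^ ~(p | (u ^ p))) & (q <-> p)) ^ (u | q)))) = F ^ F = F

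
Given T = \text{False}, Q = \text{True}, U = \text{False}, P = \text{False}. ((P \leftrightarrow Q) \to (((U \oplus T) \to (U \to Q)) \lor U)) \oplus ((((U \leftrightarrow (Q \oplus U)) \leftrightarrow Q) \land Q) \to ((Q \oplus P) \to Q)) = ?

P \leftrightarrow Q = \text{False} \leftrightarrow \text{True} = \text{False}
U \oplus T = \text{False} \oplus \text{False} = \text{False}
U \to Q = \text{False} \to \text{True} = \text{True}
(U \oplus T) \to (U \to Q) = \text{False} \to \text{True} = \text{True}
((U \oplus T) \to (U \to Q)) \lor U = \text{True} \lor \text{False} = \text{True}
(P \leftrightarrow Q) \to (((U \oplus T) \to (U \to Q)) \lor U) = \text{False} \to \text{True} = \text{True}
Q \oplus U = \text{True} \oplus \text{False} = \text{True}
U \leftrightarrow (Q \oplus U) = \text{False} \leftrightarrow \text{True} = \text{False}
(U \leftrightarrow (Q \oplus U)) \leftrightarrow Q = \text{False} \leftrightarrow \text{True} = \text{False}
((U \leftrightarrow (Q \oplus U)) \leftrightarrow Q) \land Q = \text{False} \land \text{True} = \text{False}
Q \oplus P = \text{True} \oplus \text{False} = \text{True}
(Q \oplus P) \to Q = \text{True} \to \text{True} = \text{True}
(((U \leftrightarrow (Q \oplus U)) \leftrightarrow Q) \land Q) \to ((Q \oplus P) \to Q) = \text{False} \to \text{True} = \text{True}
((P \leftrightarrow Q) \to (((U \oplus T) \to (U \to Q)) \lor U)) \oplus ((((U \leftrightarrow (Q \oplus U)) \leftrightarrow Q) \land Q) \to ((Q \oplus P) \to Q)) = \text{True} \oplus \text{True} = \text{False}

\text{False}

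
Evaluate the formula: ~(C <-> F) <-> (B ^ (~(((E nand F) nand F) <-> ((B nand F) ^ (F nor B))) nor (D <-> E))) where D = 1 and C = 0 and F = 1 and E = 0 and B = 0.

0

C <-> F = 0 <-> 1 = 0
~(C <-> F) = ~0 = 1
E nand F = 0 nand 1 = 1
(E nand F) nand F = 1 nand 1 = 0
B nand F = 0 nand 1 = 1
F nor B = 1 nor 0 = 0
(B nand F) ^ (F nor B) = 1 ^ 0 = 1
((E nand F) nand F) <-> ((B nand F) ^ (F nor B)) = 0 <-> 1 = 0
~(((E nand F) nand F) <-> ((B nand F) ^ (F nor B))) = ~0 = 1
D <-> E = 1 <-> 0 = 0
~(((E nand F) nand F) <-> ((B nand F) ^ (F nor B))) nor (D <-> E) = 1 nor 0 = 0
B ^ (~(((E nand F) nand F) <-> ((B nand F) ^ (F nor B))) nor (D <-> E)) = 0 ^ 0 = 0
~(C <-> F) <-> (B ^ (~(((E nand F) nand F) <-> ((B nand F) ^ (F nor B))) nor (D <-> E))) = 1 <-> 0 = 0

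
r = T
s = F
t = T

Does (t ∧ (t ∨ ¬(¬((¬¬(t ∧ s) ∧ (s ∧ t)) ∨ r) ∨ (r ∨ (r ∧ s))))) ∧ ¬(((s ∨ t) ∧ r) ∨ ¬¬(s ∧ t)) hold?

F

t ∧ s = T ∧ F = F
¬(t ∧ s) = ¬F = T
¬¬(t ∧ s) = ¬T = F
s ∧ t = F ∧ T = F
¬¬(t ∧ s) ∧ (s ∧ t) = F ∧ F = F
(¬¬(t ∧ s) ∧ (s ∧ t)) ∨ r = F ∨ T = T
¬((¬¬(t ∧ s) ∧ (s ∧ t)) ∨ r) = ¬T = F
r ∧ s = T ∧ F = F
r ∨ (r ∧ s) = T ∨ F = T
¬((¬¬(t ∧ s) ∧ (s ∧ t)) ∨ r) ∨ (r ∨ (r ∧ s)) = F ∨ T = T
¬(¬((¬¬(t ∧ s) ∧ (s ∧ t)) ∨ r) ∨ (r ∨ (r ∧ s))) = ¬T = F
t ∨ ¬(¬((¬¬(t ∧ s) ∧ (s ∧ t)) ∨ r) ∨ (r ∨ (r ∧ s))) = T ∨ F = T
t ∧ (t ∨ ¬(¬((¬¬(t ∧ s) ∧ (s ∧ t)) ∨ r) ∨ (r ∨ (r ∧ s)))) = T ∧ T = T
s ∨ t = F ∨ T = T
(s ∨ t) ∧ r = T ∧ T = T
s ∧ t = F ∧ T = F
¬(s ∧ t) = ¬F = T
¬¬(s ∧ t) = ¬T = F
((s ∨ t) ∧ r) ∨ ¬¬(s ∧ t) = T ∨ F = T
¬(((s ∨ t) ∧ r) ∨ ¬¬(s ∧ t)) = ¬T = F
(t ∧ (t ∨ ¬(¬((¬¬(t ∧ s) ∧ (s ∧ t)) ∨ r) ∨ (r ∨ (r ∧ s))))) ∧ ¬(((s ∨ t) ∧ r) ∨ ¬¬(s ∧ t)) = T ∧ F = F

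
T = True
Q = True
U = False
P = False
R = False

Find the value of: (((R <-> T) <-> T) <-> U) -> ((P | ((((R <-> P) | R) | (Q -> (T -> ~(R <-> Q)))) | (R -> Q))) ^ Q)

False

R <-> T = False <-> True = False
(R <-> T) <-> T = False <-> True = False
((R <-> T) <-> T) <-> U = False <-> False = True
R <-> P = False <-> False = True
(R <-> P) | R = True | False = True
R <-> Q = False <-> True = False
~(R <-> Q) = ~False = True
T -> ~(R <-> Q) = True -> True = True
Q -> (T -> ~(R <-> Q)) = True -> True = True
((R <-> P) | R) | (Q -> (T -> ~(R <-> Q))) = True | True = True
R -> Q = False -> True = True
(((R <-> P) | R) | (Q -> (T -> ~(R <-> Q)))) | (R -> Q) = True | True = True
P | ((((R <-> P) | R) | (Q -> (T -> ~(R <-> Q)))) | (R -> Q)) = False | True = True
(P | ((((R <-> P) | R) | (Q -> (T -> ~(R <-> Q)))) | (R -> Q))) ^ Q = True ^ True = False
(((R <-> T) <-> T) <-> U) -> ((P | ((((R <-> P) | R) | (Q -> (T -> ~(R <-> Q)))) | (R -> Q))) ^ Q) = True -> False = False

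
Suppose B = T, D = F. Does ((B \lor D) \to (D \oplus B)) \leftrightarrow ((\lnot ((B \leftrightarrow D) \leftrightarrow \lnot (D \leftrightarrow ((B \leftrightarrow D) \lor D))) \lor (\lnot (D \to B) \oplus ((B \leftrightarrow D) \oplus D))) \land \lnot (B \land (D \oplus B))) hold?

B \lor D = T \lor F = T
D \oplus B = F \oplus T = T
(B \lor D) \to (D \oplus B) = T \to T = T
B \leftrightarrow D = T \leftrightarrow F = F
B \leftrightarrow D = T \leftrightarrow F = F
(B \leftrightarrow D) \lor D = F \lor F = F
D \leftrightarrow ((B \leftrightarrow D) \lor D) = F \leftrightarrow F = T
\lnot (D \leftrightarrow ((B \leftrightarrow D) \lor D)) = \lnot T = F
(B \leftrightarrow D) \leftrightarrow \lnot (D \leftrightarrow ((B \leftrightarrow D) \lor D)) = F \leftrightarrow F = T
\lnot ((B \leftrightarrow D) \leftrightarrow \lnot (D \leftrightarrow ((B \leftrightarrow D) \lor D))) = \lnot T = F
D \to B = F \to T = T
\lnot (D \to B) = \lnot T = F
B \leftrightarrow D = T \leftrightarrow F = F
(B \leftrightarrow D) \oplus D = F \oplus F = F
\lnot (D \to B) \oplus ((B \leftrightarrow D) \oplus D) = F \oplus F = F
\lnot ((B \leftrightarrow D) \leftrightarrow \lnot (D \leftrightarrow ((B \leftrightarrow D) \lor D))) \lor (\lnot (D \to B) \oplus ((B \leftrightarrow D) \oplus D)) = F \lor F = F
D \oplus B = F \oplus T = T
B \land (D \oplus B) = T \land T = T
\lnot (B \land (D \oplus B)) = \lnot T = F
(\lnot ((B \leftrightarrow D) \leftrightarrow \lnot (D \leftrightarrow ((B \leftrightarrow D) \lor D))) \lor (\lnot (D \to B) \oplus ((B \leftrightarrow D) \oplus D))) \land \lnot (B \land (D \oplus B)) = F \land F = F
((B \lor D) \to (D \oplus B)) \leftrightarrow ((\lnot ((B \leftrightarrow D) \leftrightarrow \lnot (D \leftrightarrow ((B \leftrightarrow D) \lor D))) \lor (\lnot (D \to B) \oplus ((B \leftrightarrow D) \oplus D))) \land \lnot (B \land (D \oplus B))) = T \leftrightarrow F = F

F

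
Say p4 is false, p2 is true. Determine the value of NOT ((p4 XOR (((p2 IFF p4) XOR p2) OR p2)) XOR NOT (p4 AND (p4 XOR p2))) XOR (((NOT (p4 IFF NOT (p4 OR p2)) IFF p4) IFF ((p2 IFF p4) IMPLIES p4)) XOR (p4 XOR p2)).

p2 IFF p4 = T IFF F = F
(p2 IFF p4) XOR p2 = F XOR T = T
((p2 IFF p4) XOR p2) OR p2 = T OR T = T
p4 XOR (((p2 IFF p4) XOR p2) OR p2) = F XOR T = T
p4 XOR p2 = F XOR T = T
p4 AND (p4 XOR p2) = F AND T = F
NOT (p4 AND (p4 XOR p2)) = NOT F = T
(p4 XOR (((p2 IFF p4) XOR p2) OR p2)) XOR NOT (p4 AND (p4 XOR p2)) = T XOR T = F
NOT ((p4 XOR (((p2 IFF p4) XOR p2) OR p2)) XOR NOT (p4 AND (p4 XOR p2))) = NOT F = T
p4 OR p2 = F OR T = T
NOT (p4 OR p2) = NOT T = F
p4 IFF NOT (p4 OR p2) = F IFF F = T
NOT (p4 IFF NOT (p4 OR p2)) = NOT T = F
NOT (p4 IFF NOT (p4 OR p2)) IFF p4 = F IFF F = T
p2 IFF p4 = T IFF F = F
(p2 IFF p4) IMPLIES p4 = F IMPLIES F = T
(NOT (p4 IFF NOT (p4 OR p2)) IFF p4) IFF ((p2 IFF p4) IMPLIES p4) = T IFF T = T
p4 XOR p2 = F XOR T = T
((NOT (p4 IFF NOT (p4 OR p2)) IFF p4) IFF ((p2 IFF p4) IMPLIES p4)) XOR (p4 XOR p2) = T XOR T = F
NOT ((p4 XOR (((p2 IFF p4) XOR p2) OR p2)) XOR NOT (p4 AND (p4 XOR p2))) XOR (((NOT (p4 IFF NOT (p4 OR p2)) IFF p4) IFF ((p2 IFF p4) IMPLIES p4)) XOR (p4 XOR p2)) = T XOR F = T

T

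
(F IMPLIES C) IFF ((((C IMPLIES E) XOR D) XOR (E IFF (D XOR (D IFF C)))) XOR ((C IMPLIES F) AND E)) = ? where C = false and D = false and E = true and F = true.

F IMPLIES C = true IMPLIES false = false
C IMPLIES E = false IMPLIES true = true
(C IMPLIES E) XOR D = true XOR false = true
D IFF C = false IFF false = true
D XOR (D IFF C) = false XOR true = true
E IFF (D XOR (D IFF C)) = true IFF true = true
((C IMPLIES E) XOR D) XOR (E IFF (D XOR (D IFF C))) = true XOR true = false
C IMPLIES F = false IMPLIES true = true
(C IMPLIES F) AND E = true AND true = true
(((C IMPLIES E) XOR D) XOR (E IFF (D XOR (D IFF C)))) XOR ((C IMPLIES F) AND E) = false XOR true = true
(F IMPLIES C) IFF ((((C IMPLIES E) XOR D) XOR (E IFF (D XOR (D IFF C)))) XOR ((C IMPLIES F) AND E)) = false IFF true = false

false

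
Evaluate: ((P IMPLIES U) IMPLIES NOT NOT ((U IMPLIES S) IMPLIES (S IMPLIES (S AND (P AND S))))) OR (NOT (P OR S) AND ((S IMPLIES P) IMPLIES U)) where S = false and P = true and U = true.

Substituting S=false, P=true, U=true:
P IMPLIES U = true IMPLIES true = true
U IMPLIES S = true IMPLIES false = false
P AND S = true AND false = false
S AND (P AND S) = false AND false = false
S IMPLIES (S AND (P AND S)) = false IMPLIES false = true
(U IMPLIES S) IMPLIES (S IMPLIES (S AND (P AND S))) = false IMPLIES true = true
NOT ((U IMPLIES S) IMPLIES (S IMPLIES (S AND (P AND S)))) = NOT true = false
NOT NOT ((U IMPLIES S) IMPLIES (S IMPLIES (S AND (P AND S)))) = NOT false = true
(P IMPLIES U) IMPLIES NOT NOT ((U IMPLIES S) IMPLIES (S IMPLIES (S AND (P AND S)))) = true IMPLIES true = true
P OR S = true OR false = true
NOT (P OR S) = NOT true = false
S IMPLIES P = false IMPLIES true = true
(S IMPLIES P) IMPLIES U = true IMPLIES true = true
NOT (P OR S) AND ((S IMPLIES P) IMPLIES U) = false AND true = false
((P IMPLIES U) IMPLIES NOT NOT ((U IMPLIES S) IMPLIES (S IMPLIES (S AND (P AND S))))) OR (NOT (P OR S) AND ((S IMPLIES P) IMPLIES U)) = true OR false = true

true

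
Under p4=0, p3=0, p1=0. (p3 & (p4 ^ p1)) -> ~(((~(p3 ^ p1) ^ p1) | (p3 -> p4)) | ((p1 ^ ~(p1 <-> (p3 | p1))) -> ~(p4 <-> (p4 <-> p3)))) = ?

1

Substituting p4=0, p3=0, p1=0:
p4 ^ p1 = 0 ^ 0 = 0
p3 & (p4 ^ p1) = 0 & 0 = 0
p3 ^ p1 = 0 ^ 0 = 0
~(p3 ^ p1) = ~0 = 1
~(p3 ^ p1) ^ p1 = 1 ^ 0 = 1
p3 -> p4 = 0 -> 0 = 1
(~(p3 ^ p1) ^ p1) | (p3 -> p4) = 1 | 1 = 1
p3 | p1 = 0 | 0 = 0
p1 <-> (p3 | p1) = 0 <-> 0 = 1
~(p1 <-> (p3 | p1)) = ~1 = 0
p1 ^ ~(p1 <-> (p3 | p1)) = 0 ^ 0 = 0
p4 <-> p3 = 0 <-> 0 = 1
p4 <-> (p4 <-> p3) = 0 <-> 1 = 0
~(p4 <-> (p4 <-> p3)) = ~0 = 1
(p1 ^ ~(p1 <-> (p3 | p1))) -> ~(p4 <-> (p4 <-> p3)) = 0 -> 1 = 1
((~(p3 ^ p1) ^ p1) | (p3 -> p4)) | ((p1 ^ ~(p1 <-> (p3 | p1))) -> ~(p4 <-> (p4 <-> p3))) = 1 | 1 = 1
~(((~(p3 ^ p1) ^ p1) | (p3 -> p4)) | ((p1 ^ ~(p1 <-> (p3 | p1))) -> ~(p4 <-> (p4 <-> p3)))) = ~1 = 0
(p3 & (p4 ^ p1)) -> ~(((~(p3 ^ p1) ^ p1) | (p3 -> p4)) | ((p1 ^ ~(p1 <-> (p3 | p1))) -> ~(p4 <-> (p4 <-> p3)))) = 0 -> 0 = 1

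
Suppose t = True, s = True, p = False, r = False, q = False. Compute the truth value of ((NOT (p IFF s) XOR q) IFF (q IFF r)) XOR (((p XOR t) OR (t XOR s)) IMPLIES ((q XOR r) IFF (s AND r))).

p IFF s = False IFF True = False
NOT (p IFF s) = NOT False = True
NOT (p IFF s) XOR q = True XOR False = True
q IFF r = False IFF False = True
(NOT (p IFF s) XOR q) IFF (q IFF r) = True IFF True = True
p XOR t = False XOR True = True
t XOR s = True XOR True = False
(p XOR t) OR (t XOR s) = True OR False = True
q XOR r = False XOR False = False
s AND r = True AND False = False
(q XOR r) IFF (s AND r) = False IFF False = True
((p XOR t) OR (t XOR s)) IMPLIES ((q XOR r) IFF (s AND r)) = True IMPLIES True = True
((NOT (p IFF s) XOR q) IFF (q IFF r)) XOR (((p XOR t) OR (t XOR s)) IMPLIES ((q XOR r) IFF (s AND r))) = True XOR True = False

False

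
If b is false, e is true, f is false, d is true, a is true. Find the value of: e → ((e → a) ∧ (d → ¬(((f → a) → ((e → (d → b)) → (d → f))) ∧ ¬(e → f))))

F

e → a = T → T = T
f → a = F → T = T
d → b = T → F = F
e → (d → b) = T → F = F
d → f = T → F = F
(e → (d → b)) → (d → f) = F → F = T
(f → a) → ((e → (d → b)) → (d → f)) = T → T = T
e → f = T → F = F
¬(e → f) = ¬F = T
((f → a) → ((e → (d → b)) → (d → f))) ∧ ¬(e → f) = T ∧ T = T
¬(((f → a) → ((e → (d → b)) → (d → f))) ∧ ¬(e → f)) = ¬T = F
d → ¬(((f → a) → ((e → (d → b)) → (d → f))) ∧ ¬(e → f)) = T → F = F
(e → a) ∧ (d → ¬(((f → a) → ((e → (d → b)) → (d → f))) ∧ ¬(e → f))) = T ∧ F = F
e → ((e → a) ∧ (d → ¬(((f → a) → ((e → (d → b)) → (d → f))) ∧ ¬(e → f)))) = T → F = F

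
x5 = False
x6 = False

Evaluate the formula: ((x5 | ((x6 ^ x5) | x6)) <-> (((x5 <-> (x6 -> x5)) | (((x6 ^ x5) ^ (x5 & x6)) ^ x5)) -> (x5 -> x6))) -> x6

Substituting x5=False, x6=False:
x6 ^ x5 = False ^ False = False
(x6 ^ x5) | x6 = False | False = False
x5 | ((x6 ^ x5) | x6) = False | False = False
x6 -> x5 = False -> False = True
x5 <-> (x6 -> x5) = False <-> True = False
x6 ^ x5 = False ^ False = False
x5 & x6 = False & False = False
(x6 ^ x5) ^ (x5 & x6) = False ^ False = False
((x6 ^ x5) ^ (x5 & x6)) ^ x5 = False ^ False = False
(x5 <-> (x6 -> x5)) | (((x6 ^ x5) ^ (x5 & x6)) ^ x5) = False | False = False
x5 -> x6 = False -> False = True
((x5 <-> (x6 -> x5)) | (((x6 ^ x5) ^ (x5 & x6)) ^ x5)) -> (x5 -> x6) = False -> True = True
(x5 | ((x6 ^ x5) | x6)) <-> (((x5 <-> (x6 -> x5)) | (((x6 ^ x5) ^ (x5 & x6)) ^ x5)) -> (x5 -> x6)) = False <-> True = False
((x5 | ((x6 ^ x5) | x6)) <-> (((x5 <-> (x6 -> x5)) | (((x6 ^ x5) ^ (x5 & x6)) ^ x5)) -> (x5 -> x6))) -> x6 = False -> False = True

True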